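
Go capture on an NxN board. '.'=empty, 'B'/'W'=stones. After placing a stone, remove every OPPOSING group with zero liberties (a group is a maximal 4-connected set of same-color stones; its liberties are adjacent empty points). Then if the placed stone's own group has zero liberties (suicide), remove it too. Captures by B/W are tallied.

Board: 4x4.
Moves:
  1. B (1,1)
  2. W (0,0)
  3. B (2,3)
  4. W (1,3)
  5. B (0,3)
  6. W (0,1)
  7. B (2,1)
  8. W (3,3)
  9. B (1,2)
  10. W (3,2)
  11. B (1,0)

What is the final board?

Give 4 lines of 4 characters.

Move 1: B@(1,1) -> caps B=0 W=0
Move 2: W@(0,0) -> caps B=0 W=0
Move 3: B@(2,3) -> caps B=0 W=0
Move 4: W@(1,3) -> caps B=0 W=0
Move 5: B@(0,3) -> caps B=0 W=0
Move 6: W@(0,1) -> caps B=0 W=0
Move 7: B@(2,1) -> caps B=0 W=0
Move 8: W@(3,3) -> caps B=0 W=0
Move 9: B@(1,2) -> caps B=1 W=0
Move 10: W@(3,2) -> caps B=1 W=0
Move 11: B@(1,0) -> caps B=1 W=0

Answer: WW.B
BBB.
.B.B
..WW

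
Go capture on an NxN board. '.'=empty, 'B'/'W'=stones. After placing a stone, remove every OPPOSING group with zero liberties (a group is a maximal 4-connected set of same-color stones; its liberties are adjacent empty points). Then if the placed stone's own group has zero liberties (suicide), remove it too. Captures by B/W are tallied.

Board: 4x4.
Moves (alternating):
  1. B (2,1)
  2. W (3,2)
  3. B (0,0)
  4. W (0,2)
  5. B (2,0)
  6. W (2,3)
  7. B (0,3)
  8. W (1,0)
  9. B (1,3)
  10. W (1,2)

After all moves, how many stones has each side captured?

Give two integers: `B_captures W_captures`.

Answer: 0 2

Derivation:
Move 1: B@(2,1) -> caps B=0 W=0
Move 2: W@(3,2) -> caps B=0 W=0
Move 3: B@(0,0) -> caps B=0 W=0
Move 4: W@(0,2) -> caps B=0 W=0
Move 5: B@(2,0) -> caps B=0 W=0
Move 6: W@(2,3) -> caps B=0 W=0
Move 7: B@(0,3) -> caps B=0 W=0
Move 8: W@(1,0) -> caps B=0 W=0
Move 9: B@(1,3) -> caps B=0 W=0
Move 10: W@(1,2) -> caps B=0 W=2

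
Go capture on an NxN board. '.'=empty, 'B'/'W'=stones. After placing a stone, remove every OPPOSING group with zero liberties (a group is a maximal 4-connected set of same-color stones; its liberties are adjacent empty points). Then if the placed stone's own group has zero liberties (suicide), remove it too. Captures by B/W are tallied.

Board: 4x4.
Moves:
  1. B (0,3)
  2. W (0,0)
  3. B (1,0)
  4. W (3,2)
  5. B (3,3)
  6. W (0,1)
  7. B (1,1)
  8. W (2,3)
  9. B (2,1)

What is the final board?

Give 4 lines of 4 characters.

Answer: WW.B
BB..
.B.W
..W.

Derivation:
Move 1: B@(0,3) -> caps B=0 W=0
Move 2: W@(0,0) -> caps B=0 W=0
Move 3: B@(1,0) -> caps B=0 W=0
Move 4: W@(3,2) -> caps B=0 W=0
Move 5: B@(3,3) -> caps B=0 W=0
Move 6: W@(0,1) -> caps B=0 W=0
Move 7: B@(1,1) -> caps B=0 W=0
Move 8: W@(2,3) -> caps B=0 W=1
Move 9: B@(2,1) -> caps B=0 W=1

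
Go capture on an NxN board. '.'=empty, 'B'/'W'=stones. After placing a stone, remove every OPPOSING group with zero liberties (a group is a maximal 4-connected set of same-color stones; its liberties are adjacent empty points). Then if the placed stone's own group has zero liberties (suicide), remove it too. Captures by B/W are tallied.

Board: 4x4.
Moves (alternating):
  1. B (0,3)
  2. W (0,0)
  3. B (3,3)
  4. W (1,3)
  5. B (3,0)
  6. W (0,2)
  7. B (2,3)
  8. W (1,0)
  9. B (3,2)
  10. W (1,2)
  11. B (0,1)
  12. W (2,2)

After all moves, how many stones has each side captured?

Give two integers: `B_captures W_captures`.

Move 1: B@(0,3) -> caps B=0 W=0
Move 2: W@(0,0) -> caps B=0 W=0
Move 3: B@(3,3) -> caps B=0 W=0
Move 4: W@(1,3) -> caps B=0 W=0
Move 5: B@(3,0) -> caps B=0 W=0
Move 6: W@(0,2) -> caps B=0 W=1
Move 7: B@(2,3) -> caps B=0 W=1
Move 8: W@(1,0) -> caps B=0 W=1
Move 9: B@(3,2) -> caps B=0 W=1
Move 10: W@(1,2) -> caps B=0 W=1
Move 11: B@(0,1) -> caps B=0 W=1
Move 12: W@(2,2) -> caps B=0 W=1

Answer: 0 1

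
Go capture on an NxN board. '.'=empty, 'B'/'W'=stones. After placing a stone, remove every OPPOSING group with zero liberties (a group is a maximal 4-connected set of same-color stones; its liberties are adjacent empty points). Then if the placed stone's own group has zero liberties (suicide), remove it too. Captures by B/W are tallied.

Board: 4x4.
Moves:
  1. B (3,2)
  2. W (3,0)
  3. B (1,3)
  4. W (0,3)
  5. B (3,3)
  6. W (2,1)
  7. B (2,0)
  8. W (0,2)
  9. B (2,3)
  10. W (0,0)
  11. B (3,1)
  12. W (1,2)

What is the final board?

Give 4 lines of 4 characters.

Move 1: B@(3,2) -> caps B=0 W=0
Move 2: W@(3,0) -> caps B=0 W=0
Move 3: B@(1,3) -> caps B=0 W=0
Move 4: W@(0,3) -> caps B=0 W=0
Move 5: B@(3,3) -> caps B=0 W=0
Move 6: W@(2,1) -> caps B=0 W=0
Move 7: B@(2,0) -> caps B=0 W=0
Move 8: W@(0,2) -> caps B=0 W=0
Move 9: B@(2,3) -> caps B=0 W=0
Move 10: W@(0,0) -> caps B=0 W=0
Move 11: B@(3,1) -> caps B=1 W=0
Move 12: W@(1,2) -> caps B=1 W=0

Answer: W.WW
..WB
BW.B
.BBB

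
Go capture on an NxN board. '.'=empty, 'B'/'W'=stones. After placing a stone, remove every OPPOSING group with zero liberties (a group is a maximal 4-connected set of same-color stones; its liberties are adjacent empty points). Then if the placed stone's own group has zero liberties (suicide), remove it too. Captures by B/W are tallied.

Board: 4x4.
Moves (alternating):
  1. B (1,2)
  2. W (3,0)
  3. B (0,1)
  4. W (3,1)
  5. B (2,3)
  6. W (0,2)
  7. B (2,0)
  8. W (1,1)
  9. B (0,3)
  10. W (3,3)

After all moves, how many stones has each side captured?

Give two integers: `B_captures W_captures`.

Move 1: B@(1,2) -> caps B=0 W=0
Move 2: W@(3,0) -> caps B=0 W=0
Move 3: B@(0,1) -> caps B=0 W=0
Move 4: W@(3,1) -> caps B=0 W=0
Move 5: B@(2,3) -> caps B=0 W=0
Move 6: W@(0,2) -> caps B=0 W=0
Move 7: B@(2,0) -> caps B=0 W=0
Move 8: W@(1,1) -> caps B=0 W=0
Move 9: B@(0,3) -> caps B=1 W=0
Move 10: W@(3,3) -> caps B=1 W=0

Answer: 1 0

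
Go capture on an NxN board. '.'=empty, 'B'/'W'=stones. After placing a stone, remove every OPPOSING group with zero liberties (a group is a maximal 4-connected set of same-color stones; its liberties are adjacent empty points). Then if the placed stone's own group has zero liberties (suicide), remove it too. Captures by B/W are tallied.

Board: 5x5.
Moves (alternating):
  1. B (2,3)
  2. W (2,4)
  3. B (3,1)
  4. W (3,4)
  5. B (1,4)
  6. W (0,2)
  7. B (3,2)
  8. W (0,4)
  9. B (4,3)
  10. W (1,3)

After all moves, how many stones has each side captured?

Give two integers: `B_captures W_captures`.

Answer: 0 1

Derivation:
Move 1: B@(2,3) -> caps B=0 W=0
Move 2: W@(2,4) -> caps B=0 W=0
Move 3: B@(3,1) -> caps B=0 W=0
Move 4: W@(3,4) -> caps B=0 W=0
Move 5: B@(1,4) -> caps B=0 W=0
Move 6: W@(0,2) -> caps B=0 W=0
Move 7: B@(3,2) -> caps B=0 W=0
Move 8: W@(0,4) -> caps B=0 W=0
Move 9: B@(4,3) -> caps B=0 W=0
Move 10: W@(1,3) -> caps B=0 W=1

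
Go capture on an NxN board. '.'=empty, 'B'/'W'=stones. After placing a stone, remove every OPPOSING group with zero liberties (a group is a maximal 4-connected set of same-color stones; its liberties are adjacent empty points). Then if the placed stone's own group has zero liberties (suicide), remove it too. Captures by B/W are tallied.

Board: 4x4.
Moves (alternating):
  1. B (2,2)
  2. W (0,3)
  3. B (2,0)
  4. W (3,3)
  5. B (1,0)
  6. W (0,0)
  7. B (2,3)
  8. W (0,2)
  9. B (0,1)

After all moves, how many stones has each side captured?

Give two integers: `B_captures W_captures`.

Move 1: B@(2,2) -> caps B=0 W=0
Move 2: W@(0,3) -> caps B=0 W=0
Move 3: B@(2,0) -> caps B=0 W=0
Move 4: W@(3,3) -> caps B=0 W=0
Move 5: B@(1,0) -> caps B=0 W=0
Move 6: W@(0,0) -> caps B=0 W=0
Move 7: B@(2,3) -> caps B=0 W=0
Move 8: W@(0,2) -> caps B=0 W=0
Move 9: B@(0,1) -> caps B=1 W=0

Answer: 1 0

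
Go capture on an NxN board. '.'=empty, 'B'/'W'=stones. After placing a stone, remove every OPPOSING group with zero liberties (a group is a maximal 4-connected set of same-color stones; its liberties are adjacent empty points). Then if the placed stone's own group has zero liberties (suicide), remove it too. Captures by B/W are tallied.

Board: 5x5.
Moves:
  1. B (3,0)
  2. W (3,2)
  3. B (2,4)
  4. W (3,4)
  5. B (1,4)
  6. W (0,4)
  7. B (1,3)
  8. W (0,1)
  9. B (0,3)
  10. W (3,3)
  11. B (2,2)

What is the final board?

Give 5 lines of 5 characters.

Answer: .W.B.
...BB
..B.B
B.WWW
.....

Derivation:
Move 1: B@(3,0) -> caps B=0 W=0
Move 2: W@(3,2) -> caps B=0 W=0
Move 3: B@(2,4) -> caps B=0 W=0
Move 4: W@(3,4) -> caps B=0 W=0
Move 5: B@(1,4) -> caps B=0 W=0
Move 6: W@(0,4) -> caps B=0 W=0
Move 7: B@(1,3) -> caps B=0 W=0
Move 8: W@(0,1) -> caps B=0 W=0
Move 9: B@(0,3) -> caps B=1 W=0
Move 10: W@(3,3) -> caps B=1 W=0
Move 11: B@(2,2) -> caps B=1 W=0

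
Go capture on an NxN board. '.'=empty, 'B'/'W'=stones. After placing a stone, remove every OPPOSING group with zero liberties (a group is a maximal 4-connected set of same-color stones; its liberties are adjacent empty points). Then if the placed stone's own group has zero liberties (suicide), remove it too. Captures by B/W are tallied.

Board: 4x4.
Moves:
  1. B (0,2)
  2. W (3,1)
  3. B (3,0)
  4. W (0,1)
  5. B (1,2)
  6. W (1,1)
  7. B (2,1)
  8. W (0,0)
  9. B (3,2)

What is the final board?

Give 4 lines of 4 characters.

Move 1: B@(0,2) -> caps B=0 W=0
Move 2: W@(3,1) -> caps B=0 W=0
Move 3: B@(3,0) -> caps B=0 W=0
Move 4: W@(0,1) -> caps B=0 W=0
Move 5: B@(1,2) -> caps B=0 W=0
Move 6: W@(1,1) -> caps B=0 W=0
Move 7: B@(2,1) -> caps B=0 W=0
Move 8: W@(0,0) -> caps B=0 W=0
Move 9: B@(3,2) -> caps B=1 W=0

Answer: WWB.
.WB.
.B..
B.B.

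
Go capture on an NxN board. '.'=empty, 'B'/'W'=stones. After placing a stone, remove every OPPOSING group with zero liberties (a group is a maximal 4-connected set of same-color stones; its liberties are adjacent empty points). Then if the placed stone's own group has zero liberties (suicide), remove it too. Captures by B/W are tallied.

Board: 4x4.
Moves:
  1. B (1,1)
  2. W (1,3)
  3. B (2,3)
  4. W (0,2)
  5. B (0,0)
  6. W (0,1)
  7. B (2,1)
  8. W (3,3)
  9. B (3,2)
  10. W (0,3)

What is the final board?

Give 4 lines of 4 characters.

Answer: BWWW
.B.W
.B.B
..B.

Derivation:
Move 1: B@(1,1) -> caps B=0 W=0
Move 2: W@(1,3) -> caps B=0 W=0
Move 3: B@(2,3) -> caps B=0 W=0
Move 4: W@(0,2) -> caps B=0 W=0
Move 5: B@(0,0) -> caps B=0 W=0
Move 6: W@(0,1) -> caps B=0 W=0
Move 7: B@(2,1) -> caps B=0 W=0
Move 8: W@(3,3) -> caps B=0 W=0
Move 9: B@(3,2) -> caps B=1 W=0
Move 10: W@(0,3) -> caps B=1 W=0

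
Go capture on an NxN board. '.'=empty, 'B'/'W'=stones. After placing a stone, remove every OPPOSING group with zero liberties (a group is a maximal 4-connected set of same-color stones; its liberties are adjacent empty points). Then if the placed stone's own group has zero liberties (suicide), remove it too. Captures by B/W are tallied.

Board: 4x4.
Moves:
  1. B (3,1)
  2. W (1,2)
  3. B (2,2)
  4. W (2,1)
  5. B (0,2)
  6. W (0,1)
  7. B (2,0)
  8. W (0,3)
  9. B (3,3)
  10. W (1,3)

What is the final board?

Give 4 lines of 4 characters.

Answer: .W.W
..WW
BWB.
.B.B

Derivation:
Move 1: B@(3,1) -> caps B=0 W=0
Move 2: W@(1,2) -> caps B=0 W=0
Move 3: B@(2,2) -> caps B=0 W=0
Move 4: W@(2,1) -> caps B=0 W=0
Move 5: B@(0,2) -> caps B=0 W=0
Move 6: W@(0,1) -> caps B=0 W=0
Move 7: B@(2,0) -> caps B=0 W=0
Move 8: W@(0,3) -> caps B=0 W=1
Move 9: B@(3,3) -> caps B=0 W=1
Move 10: W@(1,3) -> caps B=0 W=1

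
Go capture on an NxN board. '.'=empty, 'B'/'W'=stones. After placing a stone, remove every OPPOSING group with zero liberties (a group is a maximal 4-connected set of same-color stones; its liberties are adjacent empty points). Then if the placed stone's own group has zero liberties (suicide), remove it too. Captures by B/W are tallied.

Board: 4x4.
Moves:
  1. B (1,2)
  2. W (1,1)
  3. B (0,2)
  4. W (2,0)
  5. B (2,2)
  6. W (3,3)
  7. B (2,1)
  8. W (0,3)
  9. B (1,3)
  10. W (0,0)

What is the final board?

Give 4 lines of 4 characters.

Move 1: B@(1,2) -> caps B=0 W=0
Move 2: W@(1,1) -> caps B=0 W=0
Move 3: B@(0,2) -> caps B=0 W=0
Move 4: W@(2,0) -> caps B=0 W=0
Move 5: B@(2,2) -> caps B=0 W=0
Move 6: W@(3,3) -> caps B=0 W=0
Move 7: B@(2,1) -> caps B=0 W=0
Move 8: W@(0,3) -> caps B=0 W=0
Move 9: B@(1,3) -> caps B=1 W=0
Move 10: W@(0,0) -> caps B=1 W=0

Answer: W.B.
.WBB
WBB.
...W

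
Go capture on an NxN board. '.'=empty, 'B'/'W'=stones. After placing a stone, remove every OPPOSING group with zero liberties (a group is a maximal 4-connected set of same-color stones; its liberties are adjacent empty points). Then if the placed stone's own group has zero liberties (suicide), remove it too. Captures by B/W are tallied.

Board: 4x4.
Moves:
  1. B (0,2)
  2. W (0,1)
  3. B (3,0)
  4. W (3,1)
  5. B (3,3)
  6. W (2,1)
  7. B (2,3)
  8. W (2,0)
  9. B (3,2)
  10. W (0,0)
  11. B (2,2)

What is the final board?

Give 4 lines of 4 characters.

Move 1: B@(0,2) -> caps B=0 W=0
Move 2: W@(0,1) -> caps B=0 W=0
Move 3: B@(3,0) -> caps B=0 W=0
Move 4: W@(3,1) -> caps B=0 W=0
Move 5: B@(3,3) -> caps B=0 W=0
Move 6: W@(2,1) -> caps B=0 W=0
Move 7: B@(2,3) -> caps B=0 W=0
Move 8: W@(2,0) -> caps B=0 W=1
Move 9: B@(3,2) -> caps B=0 W=1
Move 10: W@(0,0) -> caps B=0 W=1
Move 11: B@(2,2) -> caps B=0 W=1

Answer: WWB.
....
WWBB
.WBB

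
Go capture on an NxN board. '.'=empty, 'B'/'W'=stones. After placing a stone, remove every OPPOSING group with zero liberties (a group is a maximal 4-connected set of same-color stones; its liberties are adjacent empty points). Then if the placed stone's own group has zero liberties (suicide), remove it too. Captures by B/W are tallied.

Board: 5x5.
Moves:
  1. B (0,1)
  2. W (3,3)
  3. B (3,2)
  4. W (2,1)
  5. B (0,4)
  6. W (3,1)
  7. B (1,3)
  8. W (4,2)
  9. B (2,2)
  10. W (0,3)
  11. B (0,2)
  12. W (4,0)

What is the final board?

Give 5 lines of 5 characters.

Answer: .BB.B
...B.
.WB..
.WBW.
W.W..

Derivation:
Move 1: B@(0,1) -> caps B=0 W=0
Move 2: W@(3,3) -> caps B=0 W=0
Move 3: B@(3,2) -> caps B=0 W=0
Move 4: W@(2,1) -> caps B=0 W=0
Move 5: B@(0,4) -> caps B=0 W=0
Move 6: W@(3,1) -> caps B=0 W=0
Move 7: B@(1,3) -> caps B=0 W=0
Move 8: W@(4,2) -> caps B=0 W=0
Move 9: B@(2,2) -> caps B=0 W=0
Move 10: W@(0,3) -> caps B=0 W=0
Move 11: B@(0,2) -> caps B=1 W=0
Move 12: W@(4,0) -> caps B=1 W=0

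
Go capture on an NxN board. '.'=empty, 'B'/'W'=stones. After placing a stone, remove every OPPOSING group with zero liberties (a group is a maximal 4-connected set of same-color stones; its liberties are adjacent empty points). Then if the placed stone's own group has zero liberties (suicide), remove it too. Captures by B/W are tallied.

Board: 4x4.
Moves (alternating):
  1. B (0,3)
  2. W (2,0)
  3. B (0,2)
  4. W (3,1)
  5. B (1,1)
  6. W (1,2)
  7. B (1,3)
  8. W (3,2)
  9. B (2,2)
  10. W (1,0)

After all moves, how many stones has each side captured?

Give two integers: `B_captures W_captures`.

Move 1: B@(0,3) -> caps B=0 W=0
Move 2: W@(2,0) -> caps B=0 W=0
Move 3: B@(0,2) -> caps B=0 W=0
Move 4: W@(3,1) -> caps B=0 W=0
Move 5: B@(1,1) -> caps B=0 W=0
Move 6: W@(1,2) -> caps B=0 W=0
Move 7: B@(1,3) -> caps B=0 W=0
Move 8: W@(3,2) -> caps B=0 W=0
Move 9: B@(2,2) -> caps B=1 W=0
Move 10: W@(1,0) -> caps B=1 W=0

Answer: 1 0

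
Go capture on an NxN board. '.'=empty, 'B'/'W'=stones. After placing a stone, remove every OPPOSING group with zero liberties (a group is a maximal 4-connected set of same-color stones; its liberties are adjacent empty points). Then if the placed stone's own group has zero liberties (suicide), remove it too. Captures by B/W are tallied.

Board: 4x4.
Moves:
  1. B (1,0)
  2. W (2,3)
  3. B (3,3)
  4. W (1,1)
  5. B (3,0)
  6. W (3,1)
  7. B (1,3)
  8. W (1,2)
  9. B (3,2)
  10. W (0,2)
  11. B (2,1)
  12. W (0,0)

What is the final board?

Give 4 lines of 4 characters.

Answer: W.W.
BWWB
.B.W
B.BB

Derivation:
Move 1: B@(1,0) -> caps B=0 W=0
Move 2: W@(2,3) -> caps B=0 W=0
Move 3: B@(3,3) -> caps B=0 W=0
Move 4: W@(1,1) -> caps B=0 W=0
Move 5: B@(3,0) -> caps B=0 W=0
Move 6: W@(3,1) -> caps B=0 W=0
Move 7: B@(1,3) -> caps B=0 W=0
Move 8: W@(1,2) -> caps B=0 W=0
Move 9: B@(3,2) -> caps B=0 W=0
Move 10: W@(0,2) -> caps B=0 W=0
Move 11: B@(2,1) -> caps B=1 W=0
Move 12: W@(0,0) -> caps B=1 W=0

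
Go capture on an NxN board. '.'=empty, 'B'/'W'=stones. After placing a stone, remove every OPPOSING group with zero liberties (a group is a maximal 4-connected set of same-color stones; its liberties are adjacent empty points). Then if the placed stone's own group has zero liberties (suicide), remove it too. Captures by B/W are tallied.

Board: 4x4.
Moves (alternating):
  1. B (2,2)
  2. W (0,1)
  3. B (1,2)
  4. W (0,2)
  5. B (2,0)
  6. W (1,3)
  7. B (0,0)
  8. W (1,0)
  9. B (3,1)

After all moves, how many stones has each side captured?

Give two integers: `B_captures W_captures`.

Move 1: B@(2,2) -> caps B=0 W=0
Move 2: W@(0,1) -> caps B=0 W=0
Move 3: B@(1,2) -> caps B=0 W=0
Move 4: W@(0,2) -> caps B=0 W=0
Move 5: B@(2,0) -> caps B=0 W=0
Move 6: W@(1,3) -> caps B=0 W=0
Move 7: B@(0,0) -> caps B=0 W=0
Move 8: W@(1,0) -> caps B=0 W=1
Move 9: B@(3,1) -> caps B=0 W=1

Answer: 0 1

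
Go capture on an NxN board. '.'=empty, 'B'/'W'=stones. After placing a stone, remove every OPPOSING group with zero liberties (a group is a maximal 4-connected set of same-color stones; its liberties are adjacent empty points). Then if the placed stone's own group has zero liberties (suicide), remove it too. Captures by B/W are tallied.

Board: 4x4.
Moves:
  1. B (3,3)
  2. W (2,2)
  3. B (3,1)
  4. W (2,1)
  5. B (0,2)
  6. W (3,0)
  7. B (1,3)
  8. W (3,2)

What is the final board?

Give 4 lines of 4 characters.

Answer: ..B.
...B
.WW.
W.WB

Derivation:
Move 1: B@(3,3) -> caps B=0 W=0
Move 2: W@(2,2) -> caps B=0 W=0
Move 3: B@(3,1) -> caps B=0 W=0
Move 4: W@(2,1) -> caps B=0 W=0
Move 5: B@(0,2) -> caps B=0 W=0
Move 6: W@(3,0) -> caps B=0 W=0
Move 7: B@(1,3) -> caps B=0 W=0
Move 8: W@(3,2) -> caps B=0 W=1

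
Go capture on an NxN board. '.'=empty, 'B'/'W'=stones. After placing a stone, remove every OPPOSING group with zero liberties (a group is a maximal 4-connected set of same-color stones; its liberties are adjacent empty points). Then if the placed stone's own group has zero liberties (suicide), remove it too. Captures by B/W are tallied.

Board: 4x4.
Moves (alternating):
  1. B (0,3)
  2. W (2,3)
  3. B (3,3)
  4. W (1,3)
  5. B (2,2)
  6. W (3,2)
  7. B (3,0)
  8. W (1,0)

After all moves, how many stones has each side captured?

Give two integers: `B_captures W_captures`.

Move 1: B@(0,3) -> caps B=0 W=0
Move 2: W@(2,3) -> caps B=0 W=0
Move 3: B@(3,3) -> caps B=0 W=0
Move 4: W@(1,3) -> caps B=0 W=0
Move 5: B@(2,2) -> caps B=0 W=0
Move 6: W@(3,2) -> caps B=0 W=1
Move 7: B@(3,0) -> caps B=0 W=1
Move 8: W@(1,0) -> caps B=0 W=1

Answer: 0 1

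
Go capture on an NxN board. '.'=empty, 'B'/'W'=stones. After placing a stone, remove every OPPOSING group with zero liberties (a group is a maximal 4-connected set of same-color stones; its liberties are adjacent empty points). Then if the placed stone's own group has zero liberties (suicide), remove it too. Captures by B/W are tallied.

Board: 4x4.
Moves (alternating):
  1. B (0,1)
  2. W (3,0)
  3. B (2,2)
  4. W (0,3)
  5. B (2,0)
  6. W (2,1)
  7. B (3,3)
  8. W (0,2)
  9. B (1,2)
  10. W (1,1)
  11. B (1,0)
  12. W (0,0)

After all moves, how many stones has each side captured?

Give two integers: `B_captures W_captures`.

Move 1: B@(0,1) -> caps B=0 W=0
Move 2: W@(3,0) -> caps B=0 W=0
Move 3: B@(2,2) -> caps B=0 W=0
Move 4: W@(0,3) -> caps B=0 W=0
Move 5: B@(2,0) -> caps B=0 W=0
Move 6: W@(2,1) -> caps B=0 W=0
Move 7: B@(3,3) -> caps B=0 W=0
Move 8: W@(0,2) -> caps B=0 W=0
Move 9: B@(1,2) -> caps B=0 W=0
Move 10: W@(1,1) -> caps B=0 W=0
Move 11: B@(1,0) -> caps B=0 W=0
Move 12: W@(0,0) -> caps B=0 W=3

Answer: 0 3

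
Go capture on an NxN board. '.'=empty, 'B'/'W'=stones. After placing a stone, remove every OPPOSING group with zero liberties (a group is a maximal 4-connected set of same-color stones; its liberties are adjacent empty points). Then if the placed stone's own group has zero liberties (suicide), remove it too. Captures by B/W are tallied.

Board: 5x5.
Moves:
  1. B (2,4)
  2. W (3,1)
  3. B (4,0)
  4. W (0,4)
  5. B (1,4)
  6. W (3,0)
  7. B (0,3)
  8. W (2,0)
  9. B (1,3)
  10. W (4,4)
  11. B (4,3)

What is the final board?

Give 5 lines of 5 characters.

Move 1: B@(2,4) -> caps B=0 W=0
Move 2: W@(3,1) -> caps B=0 W=0
Move 3: B@(4,0) -> caps B=0 W=0
Move 4: W@(0,4) -> caps B=0 W=0
Move 5: B@(1,4) -> caps B=0 W=0
Move 6: W@(3,0) -> caps B=0 W=0
Move 7: B@(0,3) -> caps B=1 W=0
Move 8: W@(2,0) -> caps B=1 W=0
Move 9: B@(1,3) -> caps B=1 W=0
Move 10: W@(4,4) -> caps B=1 W=0
Move 11: B@(4,3) -> caps B=1 W=0

Answer: ...B.
...BB
W...B
WW...
B..BW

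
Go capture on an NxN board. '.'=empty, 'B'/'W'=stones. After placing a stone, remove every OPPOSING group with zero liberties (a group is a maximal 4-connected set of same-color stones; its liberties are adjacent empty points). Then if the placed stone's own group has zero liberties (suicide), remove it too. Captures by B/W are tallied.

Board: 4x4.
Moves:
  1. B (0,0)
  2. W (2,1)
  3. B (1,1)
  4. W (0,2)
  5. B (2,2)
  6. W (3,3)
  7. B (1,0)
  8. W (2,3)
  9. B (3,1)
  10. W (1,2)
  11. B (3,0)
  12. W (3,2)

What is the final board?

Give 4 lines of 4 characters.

Move 1: B@(0,0) -> caps B=0 W=0
Move 2: W@(2,1) -> caps B=0 W=0
Move 3: B@(1,1) -> caps B=0 W=0
Move 4: W@(0,2) -> caps B=0 W=0
Move 5: B@(2,2) -> caps B=0 W=0
Move 6: W@(3,3) -> caps B=0 W=0
Move 7: B@(1,0) -> caps B=0 W=0
Move 8: W@(2,3) -> caps B=0 W=0
Move 9: B@(3,1) -> caps B=0 W=0
Move 10: W@(1,2) -> caps B=0 W=0
Move 11: B@(3,0) -> caps B=0 W=0
Move 12: W@(3,2) -> caps B=0 W=1

Answer: B.W.
BBW.
.W.W
BBWW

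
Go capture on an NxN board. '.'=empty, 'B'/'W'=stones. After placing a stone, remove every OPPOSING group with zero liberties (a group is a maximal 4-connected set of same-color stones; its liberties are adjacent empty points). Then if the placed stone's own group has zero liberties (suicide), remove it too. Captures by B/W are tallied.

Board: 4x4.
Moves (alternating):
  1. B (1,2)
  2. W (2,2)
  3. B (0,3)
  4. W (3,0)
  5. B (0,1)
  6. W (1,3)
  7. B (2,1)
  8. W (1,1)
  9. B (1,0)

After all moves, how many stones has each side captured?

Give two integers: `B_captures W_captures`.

Answer: 1 0

Derivation:
Move 1: B@(1,2) -> caps B=0 W=0
Move 2: W@(2,2) -> caps B=0 W=0
Move 3: B@(0,3) -> caps B=0 W=0
Move 4: W@(3,0) -> caps B=0 W=0
Move 5: B@(0,1) -> caps B=0 W=0
Move 6: W@(1,3) -> caps B=0 W=0
Move 7: B@(2,1) -> caps B=0 W=0
Move 8: W@(1,1) -> caps B=0 W=0
Move 9: B@(1,0) -> caps B=1 W=0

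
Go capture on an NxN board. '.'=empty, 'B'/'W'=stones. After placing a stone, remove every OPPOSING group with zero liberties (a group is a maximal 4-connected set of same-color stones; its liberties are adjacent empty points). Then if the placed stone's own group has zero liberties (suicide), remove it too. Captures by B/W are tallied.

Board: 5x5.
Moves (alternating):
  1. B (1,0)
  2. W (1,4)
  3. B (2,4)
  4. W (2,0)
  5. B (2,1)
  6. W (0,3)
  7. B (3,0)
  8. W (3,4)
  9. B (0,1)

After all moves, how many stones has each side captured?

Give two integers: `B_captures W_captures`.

Answer: 1 0

Derivation:
Move 1: B@(1,0) -> caps B=0 W=0
Move 2: W@(1,4) -> caps B=0 W=0
Move 3: B@(2,4) -> caps B=0 W=0
Move 4: W@(2,0) -> caps B=0 W=0
Move 5: B@(2,1) -> caps B=0 W=0
Move 6: W@(0,3) -> caps B=0 W=0
Move 7: B@(3,0) -> caps B=1 W=0
Move 8: W@(3,4) -> caps B=1 W=0
Move 9: B@(0,1) -> caps B=1 W=0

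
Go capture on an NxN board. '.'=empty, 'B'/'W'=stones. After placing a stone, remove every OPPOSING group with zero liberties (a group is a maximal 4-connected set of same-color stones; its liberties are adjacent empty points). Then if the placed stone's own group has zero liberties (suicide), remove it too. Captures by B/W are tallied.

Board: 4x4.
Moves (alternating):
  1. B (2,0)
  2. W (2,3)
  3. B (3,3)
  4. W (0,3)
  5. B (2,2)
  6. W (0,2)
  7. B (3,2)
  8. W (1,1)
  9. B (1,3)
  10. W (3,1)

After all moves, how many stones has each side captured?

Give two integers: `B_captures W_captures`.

Move 1: B@(2,0) -> caps B=0 W=0
Move 2: W@(2,3) -> caps B=0 W=0
Move 3: B@(3,3) -> caps B=0 W=0
Move 4: W@(0,3) -> caps B=0 W=0
Move 5: B@(2,2) -> caps B=0 W=0
Move 6: W@(0,2) -> caps B=0 W=0
Move 7: B@(3,2) -> caps B=0 W=0
Move 8: W@(1,1) -> caps B=0 W=0
Move 9: B@(1,3) -> caps B=1 W=0
Move 10: W@(3,1) -> caps B=1 W=0

Answer: 1 0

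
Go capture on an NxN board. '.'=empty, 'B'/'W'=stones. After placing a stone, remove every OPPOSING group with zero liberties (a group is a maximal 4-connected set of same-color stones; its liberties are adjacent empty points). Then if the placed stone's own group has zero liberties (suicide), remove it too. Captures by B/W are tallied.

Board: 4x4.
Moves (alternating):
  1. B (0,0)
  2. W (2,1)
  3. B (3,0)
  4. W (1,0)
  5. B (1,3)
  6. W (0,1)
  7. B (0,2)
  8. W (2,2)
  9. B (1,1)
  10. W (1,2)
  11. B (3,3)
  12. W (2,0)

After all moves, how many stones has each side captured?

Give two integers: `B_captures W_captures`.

Answer: 0 2

Derivation:
Move 1: B@(0,0) -> caps B=0 W=0
Move 2: W@(2,1) -> caps B=0 W=0
Move 3: B@(3,0) -> caps B=0 W=0
Move 4: W@(1,0) -> caps B=0 W=0
Move 5: B@(1,3) -> caps B=0 W=0
Move 6: W@(0,1) -> caps B=0 W=1
Move 7: B@(0,2) -> caps B=0 W=1
Move 8: W@(2,2) -> caps B=0 W=1
Move 9: B@(1,1) -> caps B=0 W=1
Move 10: W@(1,2) -> caps B=0 W=2
Move 11: B@(3,3) -> caps B=0 W=2
Move 12: W@(2,0) -> caps B=0 W=2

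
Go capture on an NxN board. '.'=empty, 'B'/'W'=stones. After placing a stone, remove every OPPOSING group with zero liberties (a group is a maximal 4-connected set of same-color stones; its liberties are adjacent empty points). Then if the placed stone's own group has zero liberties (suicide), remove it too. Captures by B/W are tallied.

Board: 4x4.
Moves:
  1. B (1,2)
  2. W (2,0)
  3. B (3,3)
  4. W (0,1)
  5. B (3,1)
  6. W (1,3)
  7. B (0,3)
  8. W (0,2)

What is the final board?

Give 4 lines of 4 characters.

Answer: .WW.
..BW
W...
.B.B

Derivation:
Move 1: B@(1,2) -> caps B=0 W=0
Move 2: W@(2,0) -> caps B=0 W=0
Move 3: B@(3,3) -> caps B=0 W=0
Move 4: W@(0,1) -> caps B=0 W=0
Move 5: B@(3,1) -> caps B=0 W=0
Move 6: W@(1,3) -> caps B=0 W=0
Move 7: B@(0,3) -> caps B=0 W=0
Move 8: W@(0,2) -> caps B=0 W=1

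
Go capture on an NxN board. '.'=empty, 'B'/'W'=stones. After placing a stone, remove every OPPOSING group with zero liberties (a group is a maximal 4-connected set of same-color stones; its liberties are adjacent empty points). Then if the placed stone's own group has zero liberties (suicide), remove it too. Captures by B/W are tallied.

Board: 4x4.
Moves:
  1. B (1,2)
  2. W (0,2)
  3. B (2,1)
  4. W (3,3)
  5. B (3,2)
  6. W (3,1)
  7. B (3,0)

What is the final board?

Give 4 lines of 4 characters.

Move 1: B@(1,2) -> caps B=0 W=0
Move 2: W@(0,2) -> caps B=0 W=0
Move 3: B@(2,1) -> caps B=0 W=0
Move 4: W@(3,3) -> caps B=0 W=0
Move 5: B@(3,2) -> caps B=0 W=0
Move 6: W@(3,1) -> caps B=0 W=0
Move 7: B@(3,0) -> caps B=1 W=0

Answer: ..W.
..B.
.B..
B.BW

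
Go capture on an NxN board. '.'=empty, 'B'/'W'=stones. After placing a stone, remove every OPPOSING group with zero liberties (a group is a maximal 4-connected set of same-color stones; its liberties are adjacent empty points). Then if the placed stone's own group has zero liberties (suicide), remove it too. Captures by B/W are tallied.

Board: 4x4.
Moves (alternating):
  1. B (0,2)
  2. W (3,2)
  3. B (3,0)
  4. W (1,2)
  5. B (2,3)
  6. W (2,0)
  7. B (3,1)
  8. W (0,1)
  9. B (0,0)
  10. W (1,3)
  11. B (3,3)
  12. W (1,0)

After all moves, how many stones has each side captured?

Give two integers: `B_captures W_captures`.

Move 1: B@(0,2) -> caps B=0 W=0
Move 2: W@(3,2) -> caps B=0 W=0
Move 3: B@(3,0) -> caps B=0 W=0
Move 4: W@(1,2) -> caps B=0 W=0
Move 5: B@(2,3) -> caps B=0 W=0
Move 6: W@(2,0) -> caps B=0 W=0
Move 7: B@(3,1) -> caps B=0 W=0
Move 8: W@(0,1) -> caps B=0 W=0
Move 9: B@(0,0) -> caps B=0 W=0
Move 10: W@(1,3) -> caps B=0 W=0
Move 11: B@(3,3) -> caps B=0 W=0
Move 12: W@(1,0) -> caps B=0 W=1

Answer: 0 1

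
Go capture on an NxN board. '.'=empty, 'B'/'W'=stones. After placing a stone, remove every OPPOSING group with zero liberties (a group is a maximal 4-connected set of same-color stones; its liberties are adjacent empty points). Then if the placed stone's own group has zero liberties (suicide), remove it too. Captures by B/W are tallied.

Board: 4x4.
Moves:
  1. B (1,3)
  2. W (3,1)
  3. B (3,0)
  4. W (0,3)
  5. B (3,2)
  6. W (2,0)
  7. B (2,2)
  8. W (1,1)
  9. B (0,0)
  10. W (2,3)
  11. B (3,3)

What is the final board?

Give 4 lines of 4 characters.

Move 1: B@(1,3) -> caps B=0 W=0
Move 2: W@(3,1) -> caps B=0 W=0
Move 3: B@(3,0) -> caps B=0 W=0
Move 4: W@(0,3) -> caps B=0 W=0
Move 5: B@(3,2) -> caps B=0 W=0
Move 6: W@(2,0) -> caps B=0 W=1
Move 7: B@(2,2) -> caps B=0 W=1
Move 8: W@(1,1) -> caps B=0 W=1
Move 9: B@(0,0) -> caps B=0 W=1
Move 10: W@(2,3) -> caps B=0 W=1
Move 11: B@(3,3) -> caps B=1 W=1

Answer: B..W
.W.B
W.B.
.WBB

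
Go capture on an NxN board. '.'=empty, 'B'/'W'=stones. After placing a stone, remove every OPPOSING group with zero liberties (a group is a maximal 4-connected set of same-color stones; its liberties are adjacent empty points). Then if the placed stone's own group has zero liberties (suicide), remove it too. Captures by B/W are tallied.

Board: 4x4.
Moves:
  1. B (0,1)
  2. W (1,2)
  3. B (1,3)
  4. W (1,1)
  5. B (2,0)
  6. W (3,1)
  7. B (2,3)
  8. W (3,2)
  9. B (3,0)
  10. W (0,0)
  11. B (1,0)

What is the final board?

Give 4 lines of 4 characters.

Move 1: B@(0,1) -> caps B=0 W=0
Move 2: W@(1,2) -> caps B=0 W=0
Move 3: B@(1,3) -> caps B=0 W=0
Move 4: W@(1,1) -> caps B=0 W=0
Move 5: B@(2,0) -> caps B=0 W=0
Move 6: W@(3,1) -> caps B=0 W=0
Move 7: B@(2,3) -> caps B=0 W=0
Move 8: W@(3,2) -> caps B=0 W=0
Move 9: B@(3,0) -> caps B=0 W=0
Move 10: W@(0,0) -> caps B=0 W=0
Move 11: B@(1,0) -> caps B=1 W=0

Answer: .B..
BWWB
B..B
BWW.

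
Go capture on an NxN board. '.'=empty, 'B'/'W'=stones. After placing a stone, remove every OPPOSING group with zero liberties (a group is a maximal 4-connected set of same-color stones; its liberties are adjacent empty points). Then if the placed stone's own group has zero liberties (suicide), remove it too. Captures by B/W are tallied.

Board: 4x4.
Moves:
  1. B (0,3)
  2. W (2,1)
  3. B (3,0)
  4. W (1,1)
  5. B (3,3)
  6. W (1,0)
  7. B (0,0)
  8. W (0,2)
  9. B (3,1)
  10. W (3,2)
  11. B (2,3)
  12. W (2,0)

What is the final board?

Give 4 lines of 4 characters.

Move 1: B@(0,3) -> caps B=0 W=0
Move 2: W@(2,1) -> caps B=0 W=0
Move 3: B@(3,0) -> caps B=0 W=0
Move 4: W@(1,1) -> caps B=0 W=0
Move 5: B@(3,3) -> caps B=0 W=0
Move 6: W@(1,0) -> caps B=0 W=0
Move 7: B@(0,0) -> caps B=0 W=0
Move 8: W@(0,2) -> caps B=0 W=0
Move 9: B@(3,1) -> caps B=0 W=0
Move 10: W@(3,2) -> caps B=0 W=0
Move 11: B@(2,3) -> caps B=0 W=0
Move 12: W@(2,0) -> caps B=0 W=2

Answer: B.WB
WW..
WW.B
..WB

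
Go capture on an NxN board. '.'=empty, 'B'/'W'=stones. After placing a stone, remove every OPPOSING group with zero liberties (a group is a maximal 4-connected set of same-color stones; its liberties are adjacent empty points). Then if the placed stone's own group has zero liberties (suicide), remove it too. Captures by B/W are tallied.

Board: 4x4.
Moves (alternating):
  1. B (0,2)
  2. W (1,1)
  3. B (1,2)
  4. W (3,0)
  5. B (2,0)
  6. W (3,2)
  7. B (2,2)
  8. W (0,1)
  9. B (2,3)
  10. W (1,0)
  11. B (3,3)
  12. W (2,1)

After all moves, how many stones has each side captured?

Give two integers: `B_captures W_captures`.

Answer: 0 1

Derivation:
Move 1: B@(0,2) -> caps B=0 W=0
Move 2: W@(1,1) -> caps B=0 W=0
Move 3: B@(1,2) -> caps B=0 W=0
Move 4: W@(3,0) -> caps B=0 W=0
Move 5: B@(2,0) -> caps B=0 W=0
Move 6: W@(3,2) -> caps B=0 W=0
Move 7: B@(2,2) -> caps B=0 W=0
Move 8: W@(0,1) -> caps B=0 W=0
Move 9: B@(2,3) -> caps B=0 W=0
Move 10: W@(1,0) -> caps B=0 W=0
Move 11: B@(3,3) -> caps B=0 W=0
Move 12: W@(2,1) -> caps B=0 W=1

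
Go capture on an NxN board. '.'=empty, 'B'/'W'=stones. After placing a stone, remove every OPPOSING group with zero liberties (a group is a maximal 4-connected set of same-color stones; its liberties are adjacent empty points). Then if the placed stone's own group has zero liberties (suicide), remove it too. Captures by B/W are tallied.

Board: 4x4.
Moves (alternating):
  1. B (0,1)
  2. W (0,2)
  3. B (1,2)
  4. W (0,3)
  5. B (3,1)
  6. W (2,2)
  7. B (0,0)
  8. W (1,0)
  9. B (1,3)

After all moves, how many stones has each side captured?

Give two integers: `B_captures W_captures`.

Answer: 2 0

Derivation:
Move 1: B@(0,1) -> caps B=0 W=0
Move 2: W@(0,2) -> caps B=0 W=0
Move 3: B@(1,2) -> caps B=0 W=0
Move 4: W@(0,3) -> caps B=0 W=0
Move 5: B@(3,1) -> caps B=0 W=0
Move 6: W@(2,2) -> caps B=0 W=0
Move 7: B@(0,0) -> caps B=0 W=0
Move 8: W@(1,0) -> caps B=0 W=0
Move 9: B@(1,3) -> caps B=2 W=0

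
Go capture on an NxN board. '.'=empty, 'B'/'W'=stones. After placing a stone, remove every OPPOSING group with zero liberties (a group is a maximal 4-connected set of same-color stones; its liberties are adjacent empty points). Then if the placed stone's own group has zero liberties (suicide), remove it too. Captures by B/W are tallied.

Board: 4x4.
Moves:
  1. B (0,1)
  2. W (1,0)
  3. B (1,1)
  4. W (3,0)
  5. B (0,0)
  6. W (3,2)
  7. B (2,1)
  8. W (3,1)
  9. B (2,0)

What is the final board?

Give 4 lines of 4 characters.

Move 1: B@(0,1) -> caps B=0 W=0
Move 2: W@(1,0) -> caps B=0 W=0
Move 3: B@(1,1) -> caps B=0 W=0
Move 4: W@(3,0) -> caps B=0 W=0
Move 5: B@(0,0) -> caps B=0 W=0
Move 6: W@(3,2) -> caps B=0 W=0
Move 7: B@(2,1) -> caps B=0 W=0
Move 8: W@(3,1) -> caps B=0 W=0
Move 9: B@(2,0) -> caps B=1 W=0

Answer: BB..
.B..
BB..
WWW.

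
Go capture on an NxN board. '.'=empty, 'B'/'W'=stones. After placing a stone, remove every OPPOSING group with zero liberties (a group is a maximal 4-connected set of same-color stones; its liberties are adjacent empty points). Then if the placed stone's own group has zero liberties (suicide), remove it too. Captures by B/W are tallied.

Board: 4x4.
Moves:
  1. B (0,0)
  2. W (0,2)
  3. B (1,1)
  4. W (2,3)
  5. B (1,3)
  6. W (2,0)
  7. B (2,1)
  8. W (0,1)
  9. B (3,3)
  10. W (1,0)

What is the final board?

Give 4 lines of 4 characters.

Move 1: B@(0,0) -> caps B=0 W=0
Move 2: W@(0,2) -> caps B=0 W=0
Move 3: B@(1,1) -> caps B=0 W=0
Move 4: W@(2,3) -> caps B=0 W=0
Move 5: B@(1,3) -> caps B=0 W=0
Move 6: W@(2,0) -> caps B=0 W=0
Move 7: B@(2,1) -> caps B=0 W=0
Move 8: W@(0,1) -> caps B=0 W=0
Move 9: B@(3,3) -> caps B=0 W=0
Move 10: W@(1,0) -> caps B=0 W=1

Answer: .WW.
WB.B
WB.W
...B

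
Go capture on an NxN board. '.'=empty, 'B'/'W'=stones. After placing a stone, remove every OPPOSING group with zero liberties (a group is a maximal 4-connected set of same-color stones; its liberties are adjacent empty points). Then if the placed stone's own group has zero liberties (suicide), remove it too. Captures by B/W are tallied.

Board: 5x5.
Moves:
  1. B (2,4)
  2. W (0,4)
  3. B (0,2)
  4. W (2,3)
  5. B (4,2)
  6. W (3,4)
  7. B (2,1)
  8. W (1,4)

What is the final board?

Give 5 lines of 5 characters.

Move 1: B@(2,4) -> caps B=0 W=0
Move 2: W@(0,4) -> caps B=0 W=0
Move 3: B@(0,2) -> caps B=0 W=0
Move 4: W@(2,3) -> caps B=0 W=0
Move 5: B@(4,2) -> caps B=0 W=0
Move 6: W@(3,4) -> caps B=0 W=0
Move 7: B@(2,1) -> caps B=0 W=0
Move 8: W@(1,4) -> caps B=0 W=1

Answer: ..B.W
....W
.B.W.
....W
..B..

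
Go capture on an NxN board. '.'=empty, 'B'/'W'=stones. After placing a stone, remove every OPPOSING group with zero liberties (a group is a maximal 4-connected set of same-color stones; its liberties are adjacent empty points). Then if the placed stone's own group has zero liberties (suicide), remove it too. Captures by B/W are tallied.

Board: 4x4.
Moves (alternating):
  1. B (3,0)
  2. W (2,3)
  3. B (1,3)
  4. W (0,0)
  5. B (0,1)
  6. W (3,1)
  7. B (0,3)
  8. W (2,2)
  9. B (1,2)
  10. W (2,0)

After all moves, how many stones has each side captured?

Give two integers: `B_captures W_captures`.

Answer: 0 1

Derivation:
Move 1: B@(3,0) -> caps B=0 W=0
Move 2: W@(2,3) -> caps B=0 W=0
Move 3: B@(1,3) -> caps B=0 W=0
Move 4: W@(0,0) -> caps B=0 W=0
Move 5: B@(0,1) -> caps B=0 W=0
Move 6: W@(3,1) -> caps B=0 W=0
Move 7: B@(0,3) -> caps B=0 W=0
Move 8: W@(2,2) -> caps B=0 W=0
Move 9: B@(1,2) -> caps B=0 W=0
Move 10: W@(2,0) -> caps B=0 W=1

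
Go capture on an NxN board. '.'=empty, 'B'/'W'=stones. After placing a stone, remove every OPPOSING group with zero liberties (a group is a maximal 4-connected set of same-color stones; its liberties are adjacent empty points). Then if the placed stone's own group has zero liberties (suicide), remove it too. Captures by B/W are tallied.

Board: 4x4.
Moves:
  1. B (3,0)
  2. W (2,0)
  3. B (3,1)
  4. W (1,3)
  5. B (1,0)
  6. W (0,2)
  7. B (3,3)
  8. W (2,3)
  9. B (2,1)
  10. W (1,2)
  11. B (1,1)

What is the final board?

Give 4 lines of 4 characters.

Move 1: B@(3,0) -> caps B=0 W=0
Move 2: W@(2,0) -> caps B=0 W=0
Move 3: B@(3,1) -> caps B=0 W=0
Move 4: W@(1,3) -> caps B=0 W=0
Move 5: B@(1,0) -> caps B=0 W=0
Move 6: W@(0,2) -> caps B=0 W=0
Move 7: B@(3,3) -> caps B=0 W=0
Move 8: W@(2,3) -> caps B=0 W=0
Move 9: B@(2,1) -> caps B=1 W=0
Move 10: W@(1,2) -> caps B=1 W=0
Move 11: B@(1,1) -> caps B=1 W=0

Answer: ..W.
BBWW
.B.W
BB.B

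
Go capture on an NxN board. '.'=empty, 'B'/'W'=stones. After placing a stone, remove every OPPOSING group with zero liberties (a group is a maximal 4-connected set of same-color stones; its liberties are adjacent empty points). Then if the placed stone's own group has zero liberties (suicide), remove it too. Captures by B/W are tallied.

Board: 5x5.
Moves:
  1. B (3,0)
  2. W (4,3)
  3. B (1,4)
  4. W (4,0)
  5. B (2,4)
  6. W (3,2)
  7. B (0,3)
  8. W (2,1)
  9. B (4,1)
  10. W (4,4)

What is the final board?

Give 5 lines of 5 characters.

Move 1: B@(3,0) -> caps B=0 W=0
Move 2: W@(4,3) -> caps B=0 W=0
Move 3: B@(1,4) -> caps B=0 W=0
Move 4: W@(4,0) -> caps B=0 W=0
Move 5: B@(2,4) -> caps B=0 W=0
Move 6: W@(3,2) -> caps B=0 W=0
Move 7: B@(0,3) -> caps B=0 W=0
Move 8: W@(2,1) -> caps B=0 W=0
Move 9: B@(4,1) -> caps B=1 W=0
Move 10: W@(4,4) -> caps B=1 W=0

Answer: ...B.
....B
.W..B
B.W..
.B.WW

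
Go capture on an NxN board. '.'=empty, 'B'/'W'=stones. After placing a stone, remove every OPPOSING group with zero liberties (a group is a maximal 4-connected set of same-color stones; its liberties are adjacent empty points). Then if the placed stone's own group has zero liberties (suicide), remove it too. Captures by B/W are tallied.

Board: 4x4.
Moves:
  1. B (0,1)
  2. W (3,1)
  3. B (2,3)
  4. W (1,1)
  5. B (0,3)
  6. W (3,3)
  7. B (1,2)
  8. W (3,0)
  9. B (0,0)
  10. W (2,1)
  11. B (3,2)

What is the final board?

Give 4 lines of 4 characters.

Move 1: B@(0,1) -> caps B=0 W=0
Move 2: W@(3,1) -> caps B=0 W=0
Move 3: B@(2,3) -> caps B=0 W=0
Move 4: W@(1,1) -> caps B=0 W=0
Move 5: B@(0,3) -> caps B=0 W=0
Move 6: W@(3,3) -> caps B=0 W=0
Move 7: B@(1,2) -> caps B=0 W=0
Move 8: W@(3,0) -> caps B=0 W=0
Move 9: B@(0,0) -> caps B=0 W=0
Move 10: W@(2,1) -> caps B=0 W=0
Move 11: B@(3,2) -> caps B=1 W=0

Answer: BB.B
.WB.
.W.B
WWB.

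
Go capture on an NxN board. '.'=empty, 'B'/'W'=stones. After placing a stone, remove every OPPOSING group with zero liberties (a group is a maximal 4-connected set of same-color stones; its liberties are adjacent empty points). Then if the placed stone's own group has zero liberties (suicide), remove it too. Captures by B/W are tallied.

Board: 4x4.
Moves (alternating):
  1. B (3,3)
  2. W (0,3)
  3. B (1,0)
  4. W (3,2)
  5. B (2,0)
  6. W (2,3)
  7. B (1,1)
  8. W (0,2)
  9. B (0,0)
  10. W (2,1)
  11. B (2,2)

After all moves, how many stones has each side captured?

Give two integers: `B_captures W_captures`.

Move 1: B@(3,3) -> caps B=0 W=0
Move 2: W@(0,3) -> caps B=0 W=0
Move 3: B@(1,0) -> caps B=0 W=0
Move 4: W@(3,2) -> caps B=0 W=0
Move 5: B@(2,0) -> caps B=0 W=0
Move 6: W@(2,3) -> caps B=0 W=1
Move 7: B@(1,1) -> caps B=0 W=1
Move 8: W@(0,2) -> caps B=0 W=1
Move 9: B@(0,0) -> caps B=0 W=1
Move 10: W@(2,1) -> caps B=0 W=1
Move 11: B@(2,2) -> caps B=0 W=1

Answer: 0 1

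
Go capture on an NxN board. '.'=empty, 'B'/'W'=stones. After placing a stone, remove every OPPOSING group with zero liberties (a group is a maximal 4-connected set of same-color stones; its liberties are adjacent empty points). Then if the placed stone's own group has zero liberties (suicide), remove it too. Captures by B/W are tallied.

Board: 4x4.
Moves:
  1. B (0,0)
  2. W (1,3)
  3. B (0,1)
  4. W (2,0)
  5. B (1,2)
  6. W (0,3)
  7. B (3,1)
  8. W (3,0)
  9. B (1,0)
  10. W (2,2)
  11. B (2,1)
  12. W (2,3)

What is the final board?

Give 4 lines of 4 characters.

Answer: BB.W
B.BW
.BWW
.B..

Derivation:
Move 1: B@(0,0) -> caps B=0 W=0
Move 2: W@(1,3) -> caps B=0 W=0
Move 3: B@(0,1) -> caps B=0 W=0
Move 4: W@(2,0) -> caps B=0 W=0
Move 5: B@(1,2) -> caps B=0 W=0
Move 6: W@(0,3) -> caps B=0 W=0
Move 7: B@(3,1) -> caps B=0 W=0
Move 8: W@(3,0) -> caps B=0 W=0
Move 9: B@(1,0) -> caps B=0 W=0
Move 10: W@(2,2) -> caps B=0 W=0
Move 11: B@(2,1) -> caps B=2 W=0
Move 12: W@(2,3) -> caps B=2 W=0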